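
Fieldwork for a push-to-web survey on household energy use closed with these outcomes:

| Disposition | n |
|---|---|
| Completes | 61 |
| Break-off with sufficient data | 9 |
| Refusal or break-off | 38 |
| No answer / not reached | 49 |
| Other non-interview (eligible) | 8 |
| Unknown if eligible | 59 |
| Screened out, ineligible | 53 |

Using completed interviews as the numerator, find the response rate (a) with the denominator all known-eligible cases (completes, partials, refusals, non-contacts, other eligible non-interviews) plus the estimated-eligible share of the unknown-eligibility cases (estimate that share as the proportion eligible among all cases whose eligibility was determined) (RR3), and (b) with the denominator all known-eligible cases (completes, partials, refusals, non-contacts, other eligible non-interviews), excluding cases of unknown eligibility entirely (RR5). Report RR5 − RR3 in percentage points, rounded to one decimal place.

7.9

Num → 61
Known eligible → 61 + 9 + 38 + 49 + 8 = 165
e = 165 / (165 + 53) = 165 / 218 = 0.7569
Estimated eligible among unknowns → 0.7569 × 59 = 44.66
Base → 165 + 44.66 = 209.66
RR3 = 61 / 209.66 = 0.2909
Base → 61 + 9 + 38 + 49 + 8 = 165
RR5 = 61 / 165 = 0.3697
Difference = 36.97 − 29.09 = 7.88 percentage points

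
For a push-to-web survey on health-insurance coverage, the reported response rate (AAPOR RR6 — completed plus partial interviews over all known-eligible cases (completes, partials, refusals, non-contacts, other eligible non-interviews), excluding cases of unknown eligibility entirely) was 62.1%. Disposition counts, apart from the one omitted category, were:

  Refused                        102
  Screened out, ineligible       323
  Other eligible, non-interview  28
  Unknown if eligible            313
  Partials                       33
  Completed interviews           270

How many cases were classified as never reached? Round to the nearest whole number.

Numerator: 270 + 33 = 303
RR6 = 303 / D = 0.621
D = 303 / 0.621 = 487.9
Rest of base = 433
never reached = 487.9 − 433 ≈ 55

55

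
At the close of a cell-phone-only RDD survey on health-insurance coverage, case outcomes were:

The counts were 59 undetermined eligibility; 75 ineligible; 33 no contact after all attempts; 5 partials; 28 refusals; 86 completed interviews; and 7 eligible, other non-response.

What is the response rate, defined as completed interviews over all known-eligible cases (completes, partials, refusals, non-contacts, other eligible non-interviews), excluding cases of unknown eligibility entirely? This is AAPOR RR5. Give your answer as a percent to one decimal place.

Num = 86
Denominator = 86 + 5 + 28 + 33 + 7 = 159
RR5 = 86 / 159 = 0.5409

54.1%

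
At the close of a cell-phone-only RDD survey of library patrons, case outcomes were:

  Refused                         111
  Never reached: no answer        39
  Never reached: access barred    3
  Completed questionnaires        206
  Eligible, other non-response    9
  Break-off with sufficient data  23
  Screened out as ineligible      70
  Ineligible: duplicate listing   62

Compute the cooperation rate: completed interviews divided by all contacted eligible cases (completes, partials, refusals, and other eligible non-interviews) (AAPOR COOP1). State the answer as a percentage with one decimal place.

No contact after all attempts = 39 + 3 = 42
Out of scope = 70 + 62 = 132
Top → 206
Denominator → 206 + 23 + 111 + 9 = 349
COOP1 = 206 / 349 = 0.5903

59.0%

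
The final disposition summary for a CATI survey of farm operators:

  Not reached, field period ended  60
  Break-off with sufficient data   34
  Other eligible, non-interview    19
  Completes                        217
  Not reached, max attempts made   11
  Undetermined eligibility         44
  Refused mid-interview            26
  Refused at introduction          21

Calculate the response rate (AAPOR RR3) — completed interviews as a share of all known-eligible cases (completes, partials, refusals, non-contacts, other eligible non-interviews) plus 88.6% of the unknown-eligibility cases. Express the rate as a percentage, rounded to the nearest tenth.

Declined to participate = 21 + 26 = 47
No contact after all attempts = 60 + 11 = 71
Top = 217
Known eligible = 217 + 34 + 47 + 71 + 19 = 388
e × U = 0.8860 × 44 = 38.98
Denominator = 388 + 38.98 = 426.98
RR3 = 217 / 426.98 = 0.5082

50.8%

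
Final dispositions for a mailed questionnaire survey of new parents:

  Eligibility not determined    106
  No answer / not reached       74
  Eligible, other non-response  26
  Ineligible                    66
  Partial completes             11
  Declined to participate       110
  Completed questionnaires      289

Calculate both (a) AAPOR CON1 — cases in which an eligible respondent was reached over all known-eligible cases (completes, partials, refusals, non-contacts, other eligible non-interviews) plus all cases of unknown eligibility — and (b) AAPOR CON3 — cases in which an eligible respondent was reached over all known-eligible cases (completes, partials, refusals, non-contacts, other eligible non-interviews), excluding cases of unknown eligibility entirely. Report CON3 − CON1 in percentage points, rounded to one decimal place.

14.7

Top = 289 + 11 + 110 + 26 = 436
Base = 289 + 11 + 110 + 74 + 26 + 106 = 616
CON1 = 436 / 616 = 0.7078
Base = 289 + 11 + 110 + 74 + 26 = 510
CON3 = 436 / 510 = 0.8549
Difference = 85.49 − 70.78 = 14.71 percentage points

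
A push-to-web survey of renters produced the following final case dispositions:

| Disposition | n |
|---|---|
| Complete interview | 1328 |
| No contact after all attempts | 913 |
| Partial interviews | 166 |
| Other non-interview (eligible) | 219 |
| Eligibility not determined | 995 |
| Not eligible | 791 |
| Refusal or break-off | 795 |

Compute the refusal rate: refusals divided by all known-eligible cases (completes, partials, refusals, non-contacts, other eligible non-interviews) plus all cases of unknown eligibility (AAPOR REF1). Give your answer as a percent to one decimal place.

18.0%

Top: 795
Denom: 1328 + 166 + 795 + 913 + 219 + 995 = 4416
REF1 = 795 / 4416 = 0.1800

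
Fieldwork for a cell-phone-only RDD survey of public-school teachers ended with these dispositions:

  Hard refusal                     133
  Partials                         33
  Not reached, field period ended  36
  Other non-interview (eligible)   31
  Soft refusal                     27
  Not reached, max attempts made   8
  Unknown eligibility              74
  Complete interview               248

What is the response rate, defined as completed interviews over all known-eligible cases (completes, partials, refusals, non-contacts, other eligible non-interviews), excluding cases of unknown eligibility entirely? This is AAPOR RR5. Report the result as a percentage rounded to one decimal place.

48.1%

Refused = 133 + 27 = 160
No answer / not reached = 36 + 8 = 44
Top: 248
Denominator: 248 + 33 + 160 + 44 + 31 = 516
RR5 = 248 / 516 = 0.4806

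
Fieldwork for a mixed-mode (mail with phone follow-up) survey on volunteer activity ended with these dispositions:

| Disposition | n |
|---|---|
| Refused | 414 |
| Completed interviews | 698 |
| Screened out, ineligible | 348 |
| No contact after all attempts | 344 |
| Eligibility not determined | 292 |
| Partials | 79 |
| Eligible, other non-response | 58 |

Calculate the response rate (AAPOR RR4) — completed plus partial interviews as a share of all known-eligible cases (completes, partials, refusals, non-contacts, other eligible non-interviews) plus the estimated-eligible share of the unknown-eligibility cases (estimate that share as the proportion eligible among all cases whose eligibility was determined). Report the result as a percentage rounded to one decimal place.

42.4%

Top = 698 + 79 = 777
Eligible (known) = 698 + 79 + 414 + 344 + 58 = 1593
e = 1593 / (1593 + 348) = 1593 / 1941 = 0.8207
Eligible share of unknowns = 0.8207 × 292 = 239.64
Denominator = 1593 + 239.64 = 1832.64
RR4 = 777 / 1832.64 = 0.4240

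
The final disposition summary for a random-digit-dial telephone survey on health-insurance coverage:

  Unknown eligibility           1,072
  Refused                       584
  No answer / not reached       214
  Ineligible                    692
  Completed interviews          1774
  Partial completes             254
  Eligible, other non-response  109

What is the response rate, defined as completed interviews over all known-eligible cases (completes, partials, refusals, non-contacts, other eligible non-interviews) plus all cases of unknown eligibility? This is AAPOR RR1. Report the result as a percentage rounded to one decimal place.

44.3%

Numerator = 1774
Denom = 1774 + 254 + 584 + 214 + 109 + 1072 = 4007
RR1 = 1774 / 4007 = 0.4427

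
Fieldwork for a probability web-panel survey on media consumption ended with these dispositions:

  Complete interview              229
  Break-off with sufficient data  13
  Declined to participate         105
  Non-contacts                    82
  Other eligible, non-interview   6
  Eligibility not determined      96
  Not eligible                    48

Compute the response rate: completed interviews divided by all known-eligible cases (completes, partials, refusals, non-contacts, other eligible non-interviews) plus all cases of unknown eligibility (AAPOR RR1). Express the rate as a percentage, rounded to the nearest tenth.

Top = 229
Denom = 229 + 13 + 105 + 82 + 6 + 96 = 531
RR1 = 229 / 531 = 0.4313

43.1%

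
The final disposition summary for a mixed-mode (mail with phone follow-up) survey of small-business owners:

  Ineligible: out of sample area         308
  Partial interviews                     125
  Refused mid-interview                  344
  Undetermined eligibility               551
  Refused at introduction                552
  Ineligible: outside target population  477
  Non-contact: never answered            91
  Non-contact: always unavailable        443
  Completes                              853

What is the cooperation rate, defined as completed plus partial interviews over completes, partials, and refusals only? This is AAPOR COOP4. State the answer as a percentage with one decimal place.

52.2%

Refused = 552 + 344 = 896
No contact after all attempts = 91 + 443 = 534
Not eligible = 477 + 308 = 785
Top: 853 + 125 = 978
Base: 853 + 125 + 896 = 1874
COOP4 = 978 / 1874 = 0.5219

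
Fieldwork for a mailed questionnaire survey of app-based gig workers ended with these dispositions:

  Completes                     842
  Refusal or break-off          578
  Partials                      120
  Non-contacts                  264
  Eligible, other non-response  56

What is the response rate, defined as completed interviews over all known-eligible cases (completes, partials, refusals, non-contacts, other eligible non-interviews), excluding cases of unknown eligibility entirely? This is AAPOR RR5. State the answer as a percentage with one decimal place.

Top = 842
Base = 842 + 120 + 578 + 264 + 56 = 1860
RR5 = 842 / 1860 = 0.4527

45.3%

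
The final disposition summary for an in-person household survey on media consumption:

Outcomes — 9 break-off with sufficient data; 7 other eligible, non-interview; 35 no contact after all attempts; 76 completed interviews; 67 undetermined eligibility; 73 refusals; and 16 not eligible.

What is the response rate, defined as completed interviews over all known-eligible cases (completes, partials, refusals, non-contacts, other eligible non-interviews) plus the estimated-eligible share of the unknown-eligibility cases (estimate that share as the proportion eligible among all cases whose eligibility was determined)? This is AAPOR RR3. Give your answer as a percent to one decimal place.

29.0%

Num → 76
Known eligible → 76 + 9 + 73 + 35 + 7 = 200
e = 200 / (200 + 16) = 200 / 216 = 0.9259
Estimated eligible among unknowns → 0.9259 × 67 = 62.04
Denom → 200 + 62.04 = 262.04
RR3 = 76 / 262.04 = 0.2900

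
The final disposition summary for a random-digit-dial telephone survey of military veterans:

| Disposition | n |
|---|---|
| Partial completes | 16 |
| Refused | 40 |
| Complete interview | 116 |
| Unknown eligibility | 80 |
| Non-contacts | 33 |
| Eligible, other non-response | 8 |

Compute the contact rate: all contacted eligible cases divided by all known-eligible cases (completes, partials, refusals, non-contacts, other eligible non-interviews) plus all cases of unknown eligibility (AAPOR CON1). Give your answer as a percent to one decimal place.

Top = 116 + 16 + 40 + 8 = 180
Denom = 116 + 16 + 40 + 33 + 8 + 80 = 293
CON1 = 180 / 293 = 0.6143

61.4%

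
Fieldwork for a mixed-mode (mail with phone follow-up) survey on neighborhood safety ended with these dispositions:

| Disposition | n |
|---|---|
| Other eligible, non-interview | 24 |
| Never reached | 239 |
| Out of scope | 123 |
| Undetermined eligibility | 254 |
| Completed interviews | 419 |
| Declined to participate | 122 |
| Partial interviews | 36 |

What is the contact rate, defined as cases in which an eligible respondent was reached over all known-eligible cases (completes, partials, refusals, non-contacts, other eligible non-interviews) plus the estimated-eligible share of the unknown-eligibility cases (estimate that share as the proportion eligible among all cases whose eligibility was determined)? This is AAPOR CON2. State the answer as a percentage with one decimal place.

56.6%

Num = 419 + 36 + 122 + 24 = 601
Eligible (known) = 419 + 36 + 122 + 239 + 24 = 840
e = 840 / (840 + 123) = 840 / 963 = 0.8723
Eligible share of unknowns = 0.8723 × 254 = 221.56
Denominator = 840 + 221.56 = 1061.56
CON2 = 601 / 1061.56 = 0.5661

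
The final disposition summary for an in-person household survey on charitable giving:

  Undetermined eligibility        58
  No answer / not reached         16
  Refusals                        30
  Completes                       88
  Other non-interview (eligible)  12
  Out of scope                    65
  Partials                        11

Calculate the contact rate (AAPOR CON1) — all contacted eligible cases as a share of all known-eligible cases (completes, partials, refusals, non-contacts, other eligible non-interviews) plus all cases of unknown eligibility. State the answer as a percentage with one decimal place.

Top = 88 + 11 + 30 + 12 = 141
Denom = 88 + 11 + 30 + 16 + 12 + 58 = 215
CON1 = 141 / 215 = 0.6558

65.6%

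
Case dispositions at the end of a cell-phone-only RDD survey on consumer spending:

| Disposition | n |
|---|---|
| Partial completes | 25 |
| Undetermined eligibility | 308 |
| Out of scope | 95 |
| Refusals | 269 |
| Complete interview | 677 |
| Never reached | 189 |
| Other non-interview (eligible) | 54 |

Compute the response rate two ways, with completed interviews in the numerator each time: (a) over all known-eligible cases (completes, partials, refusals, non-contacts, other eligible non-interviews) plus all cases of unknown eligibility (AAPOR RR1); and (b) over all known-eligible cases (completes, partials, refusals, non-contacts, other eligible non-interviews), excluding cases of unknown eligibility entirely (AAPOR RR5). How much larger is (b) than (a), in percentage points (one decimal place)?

11.3

Num = 677
Denominator = 677 + 25 + 269 + 189 + 54 + 308 = 1522
RR1 = 677 / 1522 = 0.4448
Denominator = 677 + 25 + 269 + 189 + 54 = 1214
RR5 = 677 / 1214 = 0.5577
Difference = 55.77 − 44.48 = 11.29 percentage points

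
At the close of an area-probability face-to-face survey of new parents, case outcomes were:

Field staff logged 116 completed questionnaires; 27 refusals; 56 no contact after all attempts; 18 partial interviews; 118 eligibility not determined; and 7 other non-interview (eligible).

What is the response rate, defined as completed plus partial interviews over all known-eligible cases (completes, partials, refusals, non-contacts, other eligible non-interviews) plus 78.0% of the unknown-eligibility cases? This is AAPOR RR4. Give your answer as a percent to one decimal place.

42.4%

Top = 116 + 18 = 134
Eligible (known) = 116 + 18 + 27 + 56 + 7 = 224
Estimated eligible among unknowns = 0.7800 × 118 = 92.04
Base = 224 + 92.04 = 316.04
RR4 = 134 / 316.04 = 0.4240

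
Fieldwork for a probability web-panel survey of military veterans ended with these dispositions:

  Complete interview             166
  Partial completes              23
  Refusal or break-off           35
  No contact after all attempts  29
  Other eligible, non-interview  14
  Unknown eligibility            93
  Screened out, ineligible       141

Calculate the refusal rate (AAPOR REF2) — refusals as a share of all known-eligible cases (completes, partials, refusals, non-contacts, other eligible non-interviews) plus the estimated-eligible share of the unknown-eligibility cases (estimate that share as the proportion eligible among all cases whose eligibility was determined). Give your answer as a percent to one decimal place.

Top → 35
Known eligible → 166 + 23 + 35 + 29 + 14 = 267
e = 267 / (267 + 141) = 267 / 408 = 0.6544
Eligible share of unknowns → 0.6544 × 93 = 60.86
Denominator → 267 + 60.86 = 327.86
REF2 = 35 / 327.86 = 0.1068

10.7%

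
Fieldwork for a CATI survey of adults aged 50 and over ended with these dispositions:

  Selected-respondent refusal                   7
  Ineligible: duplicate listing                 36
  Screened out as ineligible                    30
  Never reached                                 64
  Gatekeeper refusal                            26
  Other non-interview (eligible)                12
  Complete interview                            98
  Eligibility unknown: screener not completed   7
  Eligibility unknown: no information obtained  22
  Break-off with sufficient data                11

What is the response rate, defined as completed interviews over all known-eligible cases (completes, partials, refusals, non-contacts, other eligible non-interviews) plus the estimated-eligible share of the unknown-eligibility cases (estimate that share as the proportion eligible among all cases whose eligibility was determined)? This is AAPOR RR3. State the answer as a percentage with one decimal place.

40.8%

Refusals = 26 + 7 = 33
Unknown eligibility = 7 + 22 = 29
Out of scope = 30 + 36 = 66
Numerator: 98
Determined eligible: 98 + 11 + 33 + 64 + 12 = 218
e = 218 / (218 + 66) = 218 / 284 = 0.7676
Eligible share of unknowns: 0.7676 × 29 = 22.26
Base: 218 + 22.26 = 240.26
RR3 = 98 / 240.26 = 0.4079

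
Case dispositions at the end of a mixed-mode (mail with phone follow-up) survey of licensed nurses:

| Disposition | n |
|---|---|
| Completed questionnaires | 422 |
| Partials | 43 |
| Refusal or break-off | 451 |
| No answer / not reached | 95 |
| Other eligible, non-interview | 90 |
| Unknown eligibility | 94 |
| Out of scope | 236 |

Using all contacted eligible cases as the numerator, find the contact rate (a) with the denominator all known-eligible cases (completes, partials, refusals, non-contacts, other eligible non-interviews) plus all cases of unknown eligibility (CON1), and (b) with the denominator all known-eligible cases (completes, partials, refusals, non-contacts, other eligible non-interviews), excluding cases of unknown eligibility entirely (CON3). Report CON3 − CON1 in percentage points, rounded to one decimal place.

7.2

Num: 422 + 43 + 451 + 90 = 1006
Denom: 422 + 43 + 451 + 95 + 90 + 94 = 1195
CON1 = 1006 / 1195 = 0.8418
Denom: 422 + 43 + 451 + 95 + 90 = 1101
CON3 = 1006 / 1101 = 0.9137
Difference = 91.37 − 84.18 = 7.19 percentage points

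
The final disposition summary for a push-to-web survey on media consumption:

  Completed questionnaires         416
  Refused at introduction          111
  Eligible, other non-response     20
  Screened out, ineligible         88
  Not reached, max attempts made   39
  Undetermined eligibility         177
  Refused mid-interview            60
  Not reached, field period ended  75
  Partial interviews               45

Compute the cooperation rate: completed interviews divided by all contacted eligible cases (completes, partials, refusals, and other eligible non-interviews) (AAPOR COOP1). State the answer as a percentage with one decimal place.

Refused = 111 + 60 = 171
No answer / not reached = 75 + 39 = 114
Numerator → 416
Denom → 416 + 45 + 171 + 20 = 652
COOP1 = 416 / 652 = 0.6380

63.8%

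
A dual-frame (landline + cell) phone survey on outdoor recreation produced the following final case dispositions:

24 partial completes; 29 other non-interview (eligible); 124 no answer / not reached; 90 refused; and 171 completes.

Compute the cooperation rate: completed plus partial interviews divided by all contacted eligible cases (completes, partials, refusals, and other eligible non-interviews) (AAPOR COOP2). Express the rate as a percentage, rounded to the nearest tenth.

Numerator = 171 + 24 = 195
Denominator = 171 + 24 + 90 + 29 = 314
COOP2 = 195 / 314 = 0.6210

62.1%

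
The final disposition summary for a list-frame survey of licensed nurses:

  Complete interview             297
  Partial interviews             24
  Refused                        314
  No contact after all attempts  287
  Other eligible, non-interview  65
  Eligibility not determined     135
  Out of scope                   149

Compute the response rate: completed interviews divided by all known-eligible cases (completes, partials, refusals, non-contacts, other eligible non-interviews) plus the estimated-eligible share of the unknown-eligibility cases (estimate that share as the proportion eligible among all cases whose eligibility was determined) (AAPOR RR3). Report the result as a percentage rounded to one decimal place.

Num → 297
Eligible (known) → 297 + 24 + 314 + 287 + 65 = 987
e = 987 / (987 + 149) = 987 / 1136 = 0.8688
Estimated eligible among unknowns → 0.8688 × 135 = 117.29
Denom → 987 + 117.29 = 1104.29
RR3 = 297 / 1104.29 = 0.2690

26.9%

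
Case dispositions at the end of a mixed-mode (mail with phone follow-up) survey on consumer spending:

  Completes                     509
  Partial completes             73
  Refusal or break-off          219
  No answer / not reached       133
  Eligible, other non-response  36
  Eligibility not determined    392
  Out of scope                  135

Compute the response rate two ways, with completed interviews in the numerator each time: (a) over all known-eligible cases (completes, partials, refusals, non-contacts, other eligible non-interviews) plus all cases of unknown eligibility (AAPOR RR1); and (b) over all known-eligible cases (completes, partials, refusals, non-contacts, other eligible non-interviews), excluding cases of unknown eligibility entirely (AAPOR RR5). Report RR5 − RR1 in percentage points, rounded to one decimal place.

15.1

Top: 509
Denom: 509 + 73 + 219 + 133 + 36 + 392 = 1362
RR1 = 509 / 1362 = 0.3737
Denom: 509 + 73 + 219 + 133 + 36 = 970
RR5 = 509 / 970 = 0.5247
Difference = 52.47 − 37.37 = 15.10 percentage points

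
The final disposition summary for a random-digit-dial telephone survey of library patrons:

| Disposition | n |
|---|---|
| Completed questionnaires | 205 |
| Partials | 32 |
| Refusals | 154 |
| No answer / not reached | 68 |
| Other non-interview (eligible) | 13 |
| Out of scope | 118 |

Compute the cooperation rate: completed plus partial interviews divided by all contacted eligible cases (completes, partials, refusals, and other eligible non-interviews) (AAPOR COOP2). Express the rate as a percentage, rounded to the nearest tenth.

58.7%

Numerator = 205 + 32 = 237
Denom = 205 + 32 + 154 + 13 = 404
COOP2 = 237 / 404 = 0.5866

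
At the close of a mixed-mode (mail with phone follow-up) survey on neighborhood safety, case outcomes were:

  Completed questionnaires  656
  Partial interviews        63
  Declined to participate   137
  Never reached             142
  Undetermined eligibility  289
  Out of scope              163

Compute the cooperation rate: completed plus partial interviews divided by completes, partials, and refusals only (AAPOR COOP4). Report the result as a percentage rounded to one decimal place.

84.0%

Num: 656 + 63 = 719
Denom: 656 + 63 + 137 = 856
COOP4 = 719 / 856 = 0.8400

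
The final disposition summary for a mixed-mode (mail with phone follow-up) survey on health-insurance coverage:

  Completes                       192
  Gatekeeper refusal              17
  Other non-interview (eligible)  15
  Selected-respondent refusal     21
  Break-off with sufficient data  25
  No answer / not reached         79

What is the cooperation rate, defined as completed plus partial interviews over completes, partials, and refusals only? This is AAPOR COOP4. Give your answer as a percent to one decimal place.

Declined to participate = 17 + 21 = 38
Num: 192 + 25 = 217
Base: 192 + 25 + 38 = 255
COOP4 = 217 / 255 = 0.8510

85.1%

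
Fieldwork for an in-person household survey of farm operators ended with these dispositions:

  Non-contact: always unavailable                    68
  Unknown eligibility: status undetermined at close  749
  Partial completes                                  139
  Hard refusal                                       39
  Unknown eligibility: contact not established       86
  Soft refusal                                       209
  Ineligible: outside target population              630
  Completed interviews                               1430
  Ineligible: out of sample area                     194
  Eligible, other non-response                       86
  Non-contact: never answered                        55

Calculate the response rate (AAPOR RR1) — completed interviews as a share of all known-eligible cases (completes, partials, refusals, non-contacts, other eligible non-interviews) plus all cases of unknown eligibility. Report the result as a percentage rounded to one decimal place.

50.0%

Refusals = 39 + 209 = 248
Non-contacts = 55 + 68 = 123
Undetermined eligibility = 86 + 749 = 835
Out of scope = 630 + 194 = 824
Top → 1430
Denom → 1430 + 139 + 248 + 123 + 86 + 835 = 2861
RR1 = 1430 / 2861 = 0.4998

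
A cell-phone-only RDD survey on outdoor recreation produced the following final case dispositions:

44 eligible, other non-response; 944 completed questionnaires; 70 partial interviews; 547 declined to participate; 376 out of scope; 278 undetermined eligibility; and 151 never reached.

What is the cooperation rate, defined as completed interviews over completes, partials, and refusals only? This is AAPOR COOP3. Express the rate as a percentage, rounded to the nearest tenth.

Top = 944
Base = 944 + 70 + 547 = 1561
COOP3 = 944 / 1561 = 0.6047

60.5%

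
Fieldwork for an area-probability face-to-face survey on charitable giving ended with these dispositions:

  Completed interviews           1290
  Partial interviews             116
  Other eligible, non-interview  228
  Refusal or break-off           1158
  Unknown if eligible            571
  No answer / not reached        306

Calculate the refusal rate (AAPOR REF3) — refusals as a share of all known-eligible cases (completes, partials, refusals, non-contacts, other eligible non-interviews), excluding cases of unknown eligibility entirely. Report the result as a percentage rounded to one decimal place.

37.4%

Numerator → 1158
Denom → 1290 + 116 + 1158 + 306 + 228 = 3098
REF3 = 1158 / 3098 = 0.3738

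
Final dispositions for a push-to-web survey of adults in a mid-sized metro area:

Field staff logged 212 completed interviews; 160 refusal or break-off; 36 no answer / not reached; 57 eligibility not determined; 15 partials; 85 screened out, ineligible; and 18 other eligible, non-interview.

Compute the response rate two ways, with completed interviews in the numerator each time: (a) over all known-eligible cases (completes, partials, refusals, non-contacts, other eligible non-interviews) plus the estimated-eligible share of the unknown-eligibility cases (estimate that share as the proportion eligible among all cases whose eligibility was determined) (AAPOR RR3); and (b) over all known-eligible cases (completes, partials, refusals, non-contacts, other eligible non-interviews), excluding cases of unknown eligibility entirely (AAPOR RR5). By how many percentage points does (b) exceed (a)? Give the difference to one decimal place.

Numerator: 212
Eligible (known): 212 + 15 + 160 + 36 + 18 = 441
e = 441 / (441 + 85) = 441 / 526 = 0.8384
Eligible share of unknowns: 0.8384 × 57 = 47.79
Base: 441 + 47.79 = 488.79
RR3 = 212 / 488.79 = 0.4337
Base: 212 + 15 + 160 + 36 + 18 = 441
RR5 = 212 / 441 = 0.4807
Difference = 48.07 − 43.37 = 4.70 percentage points

4.7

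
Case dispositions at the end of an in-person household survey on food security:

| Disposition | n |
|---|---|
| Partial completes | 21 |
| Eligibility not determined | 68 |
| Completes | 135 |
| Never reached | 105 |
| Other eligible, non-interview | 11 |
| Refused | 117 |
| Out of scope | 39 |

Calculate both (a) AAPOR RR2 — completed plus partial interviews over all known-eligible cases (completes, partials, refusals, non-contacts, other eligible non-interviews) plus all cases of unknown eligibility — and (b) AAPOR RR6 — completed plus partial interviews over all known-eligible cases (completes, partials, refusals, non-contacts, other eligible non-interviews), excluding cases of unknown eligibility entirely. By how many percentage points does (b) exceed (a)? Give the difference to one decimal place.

6.0

Top = 135 + 21 = 156
Base = 135 + 21 + 117 + 105 + 11 + 68 = 457
RR2 = 156 / 457 = 0.3414
Base = 135 + 21 + 117 + 105 + 11 = 389
RR6 = 156 / 389 = 0.4010
Difference = 40.10 − 34.14 = 5.96 percentage points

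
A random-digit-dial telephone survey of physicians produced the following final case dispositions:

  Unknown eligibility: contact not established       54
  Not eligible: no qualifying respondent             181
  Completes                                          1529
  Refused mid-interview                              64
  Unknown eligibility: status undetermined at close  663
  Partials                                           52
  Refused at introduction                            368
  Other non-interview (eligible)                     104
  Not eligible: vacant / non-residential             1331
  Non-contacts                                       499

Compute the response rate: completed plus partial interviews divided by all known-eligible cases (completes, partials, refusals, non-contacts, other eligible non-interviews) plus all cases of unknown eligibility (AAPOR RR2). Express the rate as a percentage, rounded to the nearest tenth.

Refusal or break-off = 368 + 64 = 432
Unknown eligibility = 54 + 663 = 717
Out of scope = 181 + 1331 = 1512
Numerator = 1529 + 52 = 1581
Denom = 1529 + 52 + 432 + 499 + 104 + 717 = 3333
RR2 = 1581 / 3333 = 0.4743

47.4%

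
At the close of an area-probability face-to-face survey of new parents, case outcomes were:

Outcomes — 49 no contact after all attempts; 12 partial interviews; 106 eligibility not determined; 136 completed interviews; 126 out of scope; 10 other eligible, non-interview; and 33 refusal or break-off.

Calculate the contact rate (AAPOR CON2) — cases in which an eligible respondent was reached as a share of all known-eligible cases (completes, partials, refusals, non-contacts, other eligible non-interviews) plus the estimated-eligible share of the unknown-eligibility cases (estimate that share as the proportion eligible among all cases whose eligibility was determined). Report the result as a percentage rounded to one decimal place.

61.7%

Top → 136 + 12 + 33 + 10 = 191
Eligible (known) → 136 + 12 + 33 + 49 + 10 = 240
e = 240 / (240 + 126) = 240 / 366 = 0.6557
Estimated eligible among unknowns → 0.6557 × 106 = 69.50
Denominator → 240 + 69.50 = 309.50
CON2 = 191 / 309.50 = 0.6171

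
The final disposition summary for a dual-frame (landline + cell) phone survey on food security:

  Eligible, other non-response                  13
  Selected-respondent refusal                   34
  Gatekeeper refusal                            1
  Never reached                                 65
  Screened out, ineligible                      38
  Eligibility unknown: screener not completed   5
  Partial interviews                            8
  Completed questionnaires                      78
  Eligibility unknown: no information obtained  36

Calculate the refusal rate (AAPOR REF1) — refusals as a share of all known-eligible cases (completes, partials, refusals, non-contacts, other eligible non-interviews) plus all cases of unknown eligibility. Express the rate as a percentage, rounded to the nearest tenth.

14.6%

Declined to participate = 1 + 34 = 35
Unknown if eligible = 5 + 36 = 41
Top: 35
Denom: 78 + 8 + 35 + 65 + 13 + 41 = 240
REF1 = 35 / 240 = 0.1458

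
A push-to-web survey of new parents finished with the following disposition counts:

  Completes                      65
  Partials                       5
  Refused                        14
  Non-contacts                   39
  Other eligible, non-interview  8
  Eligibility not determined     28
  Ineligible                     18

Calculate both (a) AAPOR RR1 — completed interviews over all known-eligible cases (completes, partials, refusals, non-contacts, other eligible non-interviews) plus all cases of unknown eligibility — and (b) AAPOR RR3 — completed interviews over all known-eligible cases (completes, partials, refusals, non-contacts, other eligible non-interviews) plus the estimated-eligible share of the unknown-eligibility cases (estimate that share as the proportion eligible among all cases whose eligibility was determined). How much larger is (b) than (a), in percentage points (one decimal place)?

0.9

Num: 65
Denominator: 65 + 5 + 14 + 39 + 8 + 28 = 159
RR1 = 65 / 159 = 0.4088
Known eligible: 65 + 5 + 14 + 39 + 8 = 131
e = 131 / (131 + 18) = 131 / 149 = 0.8792
Estimated eligible among unknowns: 0.8792 × 28 = 24.62
Denominator: 131 + 24.62 = 155.62
RR3 = 65 / 155.62 = 0.4177
Difference = 41.77 − 40.88 = 0.89 percentage points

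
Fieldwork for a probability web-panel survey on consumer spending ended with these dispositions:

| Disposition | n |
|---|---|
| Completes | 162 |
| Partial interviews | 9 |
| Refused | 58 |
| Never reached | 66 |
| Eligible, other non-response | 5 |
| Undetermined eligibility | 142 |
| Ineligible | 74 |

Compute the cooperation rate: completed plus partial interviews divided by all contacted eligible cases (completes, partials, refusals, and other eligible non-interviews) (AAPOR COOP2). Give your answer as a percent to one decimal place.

Num = 162 + 9 = 171
Denom = 162 + 9 + 58 + 5 = 234
COOP2 = 171 / 234 = 0.7308

73.1%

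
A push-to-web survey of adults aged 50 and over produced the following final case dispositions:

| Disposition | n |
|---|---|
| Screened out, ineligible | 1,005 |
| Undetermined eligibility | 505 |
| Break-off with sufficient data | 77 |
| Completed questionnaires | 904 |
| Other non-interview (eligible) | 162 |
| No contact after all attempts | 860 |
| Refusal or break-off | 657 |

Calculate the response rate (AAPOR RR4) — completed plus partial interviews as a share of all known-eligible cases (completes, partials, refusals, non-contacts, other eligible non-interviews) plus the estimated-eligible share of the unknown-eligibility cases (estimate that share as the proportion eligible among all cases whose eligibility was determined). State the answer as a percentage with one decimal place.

32.4%

Numerator: 904 + 77 = 981
Determined eligible: 904 + 77 + 657 + 860 + 162 = 2660
e = 2660 / (2660 + 1005) = 2660 / 3665 = 0.7258
e × U: 0.7258 × 505 = 366.53
Denom: 2660 + 366.53 = 3026.53
RR4 = 981 / 3026.53 = 0.3241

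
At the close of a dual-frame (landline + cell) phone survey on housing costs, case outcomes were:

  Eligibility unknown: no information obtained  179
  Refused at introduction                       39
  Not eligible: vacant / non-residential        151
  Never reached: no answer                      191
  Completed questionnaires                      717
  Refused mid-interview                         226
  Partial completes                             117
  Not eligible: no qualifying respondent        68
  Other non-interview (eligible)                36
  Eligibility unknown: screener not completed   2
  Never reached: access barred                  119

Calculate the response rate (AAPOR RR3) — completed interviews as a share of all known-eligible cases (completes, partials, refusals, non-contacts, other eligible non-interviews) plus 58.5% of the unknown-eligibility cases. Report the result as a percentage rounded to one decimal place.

Refusals = 39 + 226 = 265
No contact after all attempts = 191 + 119 = 310
Undetermined eligibility = 2 + 179 = 181
Not eligible = 68 + 151 = 219
Numerator = 717
Known eligible = 717 + 117 + 265 + 310 + 36 = 1445
Estimated eligible among unknowns = 0.5850 × 181 = 105.88
Base = 1445 + 105.88 = 1550.88
RR3 = 717 / 1550.88 = 0.4623

46.2%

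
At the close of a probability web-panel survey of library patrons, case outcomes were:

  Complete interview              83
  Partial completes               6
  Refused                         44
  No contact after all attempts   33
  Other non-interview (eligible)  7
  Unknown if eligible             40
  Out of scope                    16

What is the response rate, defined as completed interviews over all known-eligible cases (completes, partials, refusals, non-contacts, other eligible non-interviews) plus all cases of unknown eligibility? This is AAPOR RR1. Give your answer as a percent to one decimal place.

Numerator = 83
Base = 83 + 6 + 44 + 33 + 7 + 40 = 213
RR1 = 83 / 213 = 0.3897

39.0%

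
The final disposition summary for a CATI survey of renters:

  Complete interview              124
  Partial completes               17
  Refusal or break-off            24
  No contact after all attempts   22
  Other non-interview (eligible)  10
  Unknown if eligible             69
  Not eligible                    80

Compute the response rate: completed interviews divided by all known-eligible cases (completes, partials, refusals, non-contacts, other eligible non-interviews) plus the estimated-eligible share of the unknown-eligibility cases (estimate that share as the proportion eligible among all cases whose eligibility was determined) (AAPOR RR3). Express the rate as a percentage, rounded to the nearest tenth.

50.4%

Numerator: 124
Eligible (known): 124 + 17 + 24 + 22 + 10 = 197
e = 197 / (197 + 80) = 197 / 277 = 0.7112
Estimated eligible among unknowns: 0.7112 × 69 = 49.07
Denom: 197 + 49.07 = 246.07
RR3 = 124 / 246.07 = 0.5039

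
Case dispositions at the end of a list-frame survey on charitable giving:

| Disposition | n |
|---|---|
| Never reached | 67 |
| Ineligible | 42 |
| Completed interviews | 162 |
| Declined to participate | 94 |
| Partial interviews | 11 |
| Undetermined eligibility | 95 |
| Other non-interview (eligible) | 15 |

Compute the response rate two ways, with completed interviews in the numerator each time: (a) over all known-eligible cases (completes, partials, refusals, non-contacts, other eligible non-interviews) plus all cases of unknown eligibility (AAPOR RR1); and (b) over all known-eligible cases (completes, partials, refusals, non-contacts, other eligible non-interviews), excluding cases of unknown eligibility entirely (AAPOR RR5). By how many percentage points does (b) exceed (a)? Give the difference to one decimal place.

9.9

Numerator = 162
Denom = 162 + 11 + 94 + 67 + 15 + 95 = 444
RR1 = 162 / 444 = 0.3649
Denom = 162 + 11 + 94 + 67 + 15 = 349
RR5 = 162 / 349 = 0.4642
Difference = 46.42 − 36.49 = 9.93 percentage points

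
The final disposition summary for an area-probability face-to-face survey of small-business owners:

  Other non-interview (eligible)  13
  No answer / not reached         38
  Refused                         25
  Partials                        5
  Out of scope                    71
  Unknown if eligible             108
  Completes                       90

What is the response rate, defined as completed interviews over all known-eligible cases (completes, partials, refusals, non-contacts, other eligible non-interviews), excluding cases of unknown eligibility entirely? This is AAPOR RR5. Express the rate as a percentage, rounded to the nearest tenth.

52.6%

Numerator = 90
Base = 90 + 5 + 25 + 38 + 13 = 171
RR5 = 90 / 171 = 0.5263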